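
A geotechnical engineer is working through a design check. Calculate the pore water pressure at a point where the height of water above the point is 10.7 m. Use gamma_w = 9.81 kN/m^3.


Using u = gamma_w * h_w
u = 9.81 * 10.7
u = 104.97 kPa


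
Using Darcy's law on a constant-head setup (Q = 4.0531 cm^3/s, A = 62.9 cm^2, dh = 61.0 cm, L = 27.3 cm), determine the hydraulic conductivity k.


Compute hydraulic gradient:
i = dh / L = 61.0 / 27.3 = 2.23443
Then apply Darcy's law:
k = Q / (A * i)
k = 4.0531 / (62.9 * 2.23443)
k = 4.0531 / 140.546
k = 0.028838 cm/s


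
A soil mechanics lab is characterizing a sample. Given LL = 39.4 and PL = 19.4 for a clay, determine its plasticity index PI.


Using PI = LL - PL
PI = 39.4 - 19.4
PI = 20.0


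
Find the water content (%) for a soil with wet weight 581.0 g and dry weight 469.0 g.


Using w = (m_wet - m_dry) / m_dry * 100
m_wet - m_dry = 581.0 - 469.0 = 112.0 g
w = 112.0 / 469.0 * 100
w = 23.88 %


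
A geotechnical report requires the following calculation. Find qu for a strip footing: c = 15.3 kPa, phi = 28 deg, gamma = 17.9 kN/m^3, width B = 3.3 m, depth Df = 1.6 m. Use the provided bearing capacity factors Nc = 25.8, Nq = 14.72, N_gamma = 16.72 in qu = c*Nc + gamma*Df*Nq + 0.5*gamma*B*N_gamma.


Compute qu = c*Nc + gamma*Df*Nq + 0.5*gamma*B*N_gamma
Term 1: 15.3 * 25.8 = 394.74
Term 2: 17.9 * 1.6 * 14.72 = 421.5808
Term 3: 0.5 * 17.9 * 3.3 * 16.72 = 493.8252
qu = 394.74 + 421.5808 + 493.8252
qu = 1310.15 kPa


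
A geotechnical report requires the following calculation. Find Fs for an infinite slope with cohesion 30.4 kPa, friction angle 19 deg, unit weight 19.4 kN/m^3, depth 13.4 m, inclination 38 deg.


Using Fs = c / (gamma*H*sin(beta)*cos(beta)) + tan(phi)/tan(beta)
Cohesion contribution = 30.4 / (19.4*13.4*sin(38)*cos(38))
Cohesion contribution = 0.241042
Friction contribution = tan(19)/tan(38) = 0.440719
Fs = 0.241042 + 0.440719
Fs = 0.682


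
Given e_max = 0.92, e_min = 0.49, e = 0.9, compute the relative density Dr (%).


Result: 4.65 %

Derivation:
Using Dr = (e_max - e) / (e_max - e_min) * 100
e_max - e = 0.92 - 0.9 = 0.02
e_max - e_min = 0.92 - 0.49 = 0.43
Dr = 0.02 / 0.43 * 100
Dr = 4.65 %


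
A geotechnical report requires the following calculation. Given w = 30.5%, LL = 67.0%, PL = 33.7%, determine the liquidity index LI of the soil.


First compute the plasticity index:
PI = LL - PL = 67.0 - 33.7 = 33.3
Then compute the liquidity index:
LI = (w - PL) / PI
LI = (30.5 - 33.7) / 33.3
LI = -0.096


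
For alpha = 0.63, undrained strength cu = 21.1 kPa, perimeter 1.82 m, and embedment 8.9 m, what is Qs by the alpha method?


Using Qs = alpha * cu * perimeter * L
Qs = 0.63 * 21.1 * 1.82 * 8.9
Qs = 215.32 kN


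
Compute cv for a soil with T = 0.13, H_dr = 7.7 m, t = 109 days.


Using cv = T * H_dr^2 / t
H_dr^2 = 7.7^2 = 59.29
cv = 0.13 * 59.29 / 109
cv = 0.07071 m^2/day


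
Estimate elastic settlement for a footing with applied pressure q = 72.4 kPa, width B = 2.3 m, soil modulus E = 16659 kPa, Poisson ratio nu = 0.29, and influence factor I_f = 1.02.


Using Se = q * B * (1 - nu^2) * I_f / E
1 - nu^2 = 1 - 0.29^2 = 0.9159
Se = 72.4 * 2.3 * 0.9159 * 1.02 / 16659
Se = 0.009338 m
Convert to mm: Se = 0.009338 * 1000 = 9.338 mm


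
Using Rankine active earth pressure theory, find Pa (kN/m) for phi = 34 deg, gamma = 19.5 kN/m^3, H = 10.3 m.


Result: 292.43 kN/m

Derivation:
Compute active earth pressure coefficient:
Ka = tan^2(45 - phi/2) = tan^2(28.0) = 0.282715
Compute active force:
Pa = 0.5 * Ka * gamma * H^2
Pa = 0.5 * 0.282715 * 19.5 * 10.3^2
Pa = 292.43 kN/m


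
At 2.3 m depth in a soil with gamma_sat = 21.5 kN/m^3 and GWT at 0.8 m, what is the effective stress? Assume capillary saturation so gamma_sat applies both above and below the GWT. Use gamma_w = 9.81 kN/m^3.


Total stress = gamma_sat * depth
sigma = 21.5 * 2.3 = 49.45 kPa
Pore water pressure u = gamma_w * (depth - d_wt)
u = 9.81 * (2.3 - 0.8) = 14.715 kPa
Effective stress = sigma - u
sigma' = 49.45 - 14.715 = 34.74 kPa


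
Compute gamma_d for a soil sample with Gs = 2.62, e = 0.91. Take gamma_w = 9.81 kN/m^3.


Using gamma_d = Gs * gamma_w / (1 + e)
gamma_d = 2.62 * 9.81 / (1 + 0.91)
gamma_d = 2.62 * 9.81 / 1.91
gamma_d = 13.457 kN/m^3


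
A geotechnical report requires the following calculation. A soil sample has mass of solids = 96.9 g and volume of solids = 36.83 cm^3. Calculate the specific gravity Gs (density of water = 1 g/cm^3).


Using Gs = m_s / (V_s * rho_w)
Since rho_w = 1 g/cm^3:
Gs = 96.9 / 36.83
Gs = 2.631


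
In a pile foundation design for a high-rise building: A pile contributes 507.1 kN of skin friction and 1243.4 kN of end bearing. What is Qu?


Using Qu = Qf + Qb
Qu = 507.1 + 1243.4
Qu = 1750.5 kN


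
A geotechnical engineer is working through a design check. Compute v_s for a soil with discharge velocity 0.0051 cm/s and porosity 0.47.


Result: 0.01085 cm/s

Derivation:
Using v_s = v_d / n
v_s = 0.0051 / 0.47
v_s = 0.01085 cm/s


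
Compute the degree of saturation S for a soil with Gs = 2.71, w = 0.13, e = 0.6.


Result: 0.5872

Derivation:
Using S = Gs * w / e
S = 2.71 * 0.13 / 0.6
S = 0.5872


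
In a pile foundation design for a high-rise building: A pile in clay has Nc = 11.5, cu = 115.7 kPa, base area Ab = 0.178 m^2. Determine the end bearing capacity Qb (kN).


Result: 236.84 kN

Derivation:
Using Qb = Nc * cu * Ab
Qb = 11.5 * 115.7 * 0.178
Qb = 236.84 kN


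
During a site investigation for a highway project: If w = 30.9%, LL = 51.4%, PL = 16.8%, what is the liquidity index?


Result: 0.408

Derivation:
First compute the plasticity index:
PI = LL - PL = 51.4 - 16.8 = 34.6
Then compute the liquidity index:
LI = (w - PL) / PI
LI = (30.9 - 16.8) / 34.6
LI = 0.408


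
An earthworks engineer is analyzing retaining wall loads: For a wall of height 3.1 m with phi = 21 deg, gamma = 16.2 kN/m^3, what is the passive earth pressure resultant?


Compute passive earth pressure coefficient:
Kp = tan^2(45 + phi/2) = tan^2(55.5) = 2.117051
Compute passive force:
Pp = 0.5 * Kp * gamma * H^2
Pp = 0.5 * 2.117051 * 16.2 * 3.1^2
Pp = 164.79 kN/m


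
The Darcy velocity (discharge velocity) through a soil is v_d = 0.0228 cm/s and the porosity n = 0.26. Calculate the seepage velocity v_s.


Using v_s = v_d / n
v_s = 0.0228 / 0.26
v_s = 0.08769 cm/s


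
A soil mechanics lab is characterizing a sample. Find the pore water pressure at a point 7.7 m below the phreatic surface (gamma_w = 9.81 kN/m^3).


Using u = gamma_w * h_w
u = 9.81 * 7.7
u = 75.54 kPa


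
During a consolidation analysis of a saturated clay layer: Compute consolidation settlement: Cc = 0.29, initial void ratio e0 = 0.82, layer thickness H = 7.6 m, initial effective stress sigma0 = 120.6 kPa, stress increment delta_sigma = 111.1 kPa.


Using Sc = Cc * H / (1 + e0) * log10((sigma0 + delta_sigma) / sigma0)
Stress ratio = (120.6 + 111.1) / 120.6 = 1.92123
log10(1.92123) = 0.283579
Cc * H / (1 + e0) = 0.29 * 7.6 / (1 + 0.82) = 1.21099
Sc = 1.21099 * 0.283579
Sc = 0.3434 m


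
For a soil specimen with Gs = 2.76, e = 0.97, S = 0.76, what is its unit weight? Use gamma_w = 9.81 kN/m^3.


Result: 17.415 kN/m^3

Derivation:
Using gamma = gamma_w * (Gs + S*e) / (1 + e)
Numerator: Gs + S*e = 2.76 + 0.76*0.97 = 3.4972
Denominator: 1 + e = 1 + 0.97 = 1.97
gamma = 9.81 * 3.4972 / 1.97
gamma = 17.415 kN/m^3


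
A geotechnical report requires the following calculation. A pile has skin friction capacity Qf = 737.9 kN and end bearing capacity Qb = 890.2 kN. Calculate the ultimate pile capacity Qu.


Using Qu = Qf + Qb
Qu = 737.9 + 890.2
Qu = 1628.1 kN


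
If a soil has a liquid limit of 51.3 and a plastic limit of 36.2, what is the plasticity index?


Result: 15.1

Derivation:
Using PI = LL - PL
PI = 51.3 - 36.2
PI = 15.1


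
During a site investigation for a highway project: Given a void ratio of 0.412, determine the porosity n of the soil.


Result: 0.2918

Derivation:
Using the relation n = e / (1 + e)
n = 0.412 / (1 + 0.412)
n = 0.412 / 1.412
n = 0.2918


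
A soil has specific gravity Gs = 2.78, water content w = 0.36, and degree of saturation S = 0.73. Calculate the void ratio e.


Result: 1.371

Derivation:
Using the relation e = Gs * w / S
e = 2.78 * 0.36 / 0.73
e = 1.371


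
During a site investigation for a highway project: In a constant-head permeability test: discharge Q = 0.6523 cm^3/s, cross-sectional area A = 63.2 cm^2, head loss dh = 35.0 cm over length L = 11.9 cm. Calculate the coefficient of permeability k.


Compute hydraulic gradient:
i = dh / L = 35.0 / 11.9 = 2.94118
Then apply Darcy's law:
k = Q / (A * i)
k = 0.6523 / (63.2 * 2.94118)
k = 0.6523 / 185.882
k = 0.003509 cm/s


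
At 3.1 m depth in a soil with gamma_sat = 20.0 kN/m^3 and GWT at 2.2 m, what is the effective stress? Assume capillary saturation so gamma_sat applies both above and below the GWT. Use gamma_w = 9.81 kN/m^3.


Total stress = gamma_sat * depth
sigma = 20.0 * 3.1 = 62.0 kPa
Pore water pressure u = gamma_w * (depth - d_wt)
u = 9.81 * (3.1 - 2.2) = 8.829 kPa
Effective stress = sigma - u
sigma' = 62.0 - 8.829 = 53.17 kPa


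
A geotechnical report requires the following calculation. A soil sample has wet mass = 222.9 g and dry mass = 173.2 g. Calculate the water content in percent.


Using w = (m_wet - m_dry) / m_dry * 100
m_wet - m_dry = 222.9 - 173.2 = 49.7 g
w = 49.7 / 173.2 * 100
w = 28.7 %


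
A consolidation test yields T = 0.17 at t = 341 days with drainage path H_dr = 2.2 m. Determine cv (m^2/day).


Using cv = T * H_dr^2 / t
H_dr^2 = 2.2^2 = 4.84
cv = 0.17 * 4.84 / 341
cv = 0.00241 m^2/day


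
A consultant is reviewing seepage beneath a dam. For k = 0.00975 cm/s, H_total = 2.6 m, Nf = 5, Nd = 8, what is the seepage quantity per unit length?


Result: 0.0001584 m^3/s per m

Derivation:
Convert k to m/s for unit consistency with H:
k = 0.00975 cm/s = 0.00975 / 100 m/s = 9.75e-05 m/s
Using q = k * H * Nf / Nd
Nf / Nd = 5 / 8 = 0.625
q = 9.75e-05 * 2.6 * 0.625
q = 0.0001584 m^3/s per m


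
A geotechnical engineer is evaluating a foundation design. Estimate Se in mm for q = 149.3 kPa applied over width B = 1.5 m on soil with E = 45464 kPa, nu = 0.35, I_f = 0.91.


Result: 3.933 mm

Derivation:
Using Se = q * B * (1 - nu^2) * I_f / E
1 - nu^2 = 1 - 0.35^2 = 0.8775
Se = 149.3 * 1.5 * 0.8775 * 0.91 / 45464
Se = 0.003933 m
Convert to mm: Se = 0.003933 * 1000 = 3.933 mm


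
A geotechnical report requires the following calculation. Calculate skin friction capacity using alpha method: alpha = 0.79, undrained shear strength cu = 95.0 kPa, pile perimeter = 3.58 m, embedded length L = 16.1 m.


Using Qs = alpha * cu * perimeter * L
Qs = 0.79 * 95.0 * 3.58 * 16.1
Qs = 4325.73 kN


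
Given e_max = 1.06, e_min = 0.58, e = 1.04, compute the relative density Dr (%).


Using Dr = (e_max - e) / (e_max - e_min) * 100
e_max - e = 1.06 - 1.04 = 0.02
e_max - e_min = 1.06 - 0.58 = 0.48
Dr = 0.02 / 0.48 * 100
Dr = 4.17 %


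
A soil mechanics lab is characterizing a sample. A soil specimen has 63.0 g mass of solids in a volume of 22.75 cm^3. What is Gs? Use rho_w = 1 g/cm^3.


Using Gs = m_s / (V_s * rho_w)
Since rho_w = 1 g/cm^3:
Gs = 63.0 / 22.75
Gs = 2.769


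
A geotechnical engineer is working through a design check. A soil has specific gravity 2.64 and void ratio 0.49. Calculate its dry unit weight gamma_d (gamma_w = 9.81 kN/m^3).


Result: 17.381 kN/m^3

Derivation:
Using gamma_d = Gs * gamma_w / (1 + e)
gamma_d = 2.64 * 9.81 / (1 + 0.49)
gamma_d = 2.64 * 9.81 / 1.49
gamma_d = 17.381 kN/m^3


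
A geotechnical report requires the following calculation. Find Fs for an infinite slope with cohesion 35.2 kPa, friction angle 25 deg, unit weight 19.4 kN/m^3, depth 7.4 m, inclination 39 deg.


Result: 1.077

Derivation:
Using Fs = c / (gamma*H*sin(beta)*cos(beta)) + tan(phi)/tan(beta)
Cohesion contribution = 35.2 / (19.4*7.4*sin(39)*cos(39))
Cohesion contribution = 0.501343
Friction contribution = tan(25)/tan(39) = 0.575842
Fs = 0.501343 + 0.575842
Fs = 1.077


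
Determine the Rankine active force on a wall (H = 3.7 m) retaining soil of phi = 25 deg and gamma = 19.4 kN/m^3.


Result: 53.9 kN/m

Derivation:
Compute active earth pressure coefficient:
Ka = tan^2(45 - phi/2) = tan^2(32.5) = 0.405859
Compute active force:
Pa = 0.5 * Ka * gamma * H^2
Pa = 0.5 * 0.405859 * 19.4 * 3.7^2
Pa = 53.9 kN/m


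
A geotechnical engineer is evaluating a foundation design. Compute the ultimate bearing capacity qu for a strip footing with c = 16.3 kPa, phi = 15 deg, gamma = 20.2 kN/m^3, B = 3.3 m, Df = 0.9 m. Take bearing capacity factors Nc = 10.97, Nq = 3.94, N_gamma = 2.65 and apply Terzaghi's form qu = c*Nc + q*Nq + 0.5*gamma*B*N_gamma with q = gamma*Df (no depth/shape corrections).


Result: 338.76 kPa

Derivation:
Compute qu = c*Nc + gamma*Df*Nq + 0.5*gamma*B*N_gamma
Term 1: 16.3 * 10.97 = 178.811
Term 2: 20.2 * 0.9 * 3.94 = 71.6292
Term 3: 0.5 * 20.2 * 3.3 * 2.65 = 88.3245
qu = 178.811 + 71.6292 + 88.3245
qu = 338.76 kPa


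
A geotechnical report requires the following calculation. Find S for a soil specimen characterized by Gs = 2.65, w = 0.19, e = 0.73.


Result: 0.6897

Derivation:
Using S = Gs * w / e
S = 2.65 * 0.19 / 0.73
S = 0.6897


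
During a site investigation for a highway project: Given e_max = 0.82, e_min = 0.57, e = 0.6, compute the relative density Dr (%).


Using Dr = (e_max - e) / (e_max - e_min) * 100
e_max - e = 0.82 - 0.6 = 0.22
e_max - e_min = 0.82 - 0.57 = 0.25
Dr = 0.22 / 0.25 * 100
Dr = 88.0 %


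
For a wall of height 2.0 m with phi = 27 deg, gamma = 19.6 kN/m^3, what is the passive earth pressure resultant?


Result: 104.39 kN/m

Derivation:
Compute passive earth pressure coefficient:
Kp = tan^2(45 + phi/2) = tan^2(58.5) = 2.66294
Compute passive force:
Pp = 0.5 * Kp * gamma * H^2
Pp = 0.5 * 2.66294 * 19.6 * 2.0^2
Pp = 104.39 kN/m


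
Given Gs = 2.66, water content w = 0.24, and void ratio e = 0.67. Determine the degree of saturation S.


Result: 0.9528

Derivation:
Using S = Gs * w / e
S = 2.66 * 0.24 / 0.67
S = 0.9528


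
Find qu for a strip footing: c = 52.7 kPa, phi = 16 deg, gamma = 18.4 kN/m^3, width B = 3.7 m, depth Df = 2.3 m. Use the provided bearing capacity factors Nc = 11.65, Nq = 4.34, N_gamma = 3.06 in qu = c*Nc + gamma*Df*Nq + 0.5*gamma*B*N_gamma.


Compute qu = c*Nc + gamma*Df*Nq + 0.5*gamma*B*N_gamma
Term 1: 52.7 * 11.65 = 613.955
Term 2: 18.4 * 2.3 * 4.34 = 183.6688
Term 3: 0.5 * 18.4 * 3.7 * 3.06 = 104.1624
qu = 613.955 + 183.6688 + 104.1624
qu = 901.79 kPa


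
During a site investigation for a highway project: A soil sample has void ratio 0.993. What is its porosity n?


Using the relation n = e / (1 + e)
n = 0.993 / (1 + 0.993)
n = 0.993 / 1.993
n = 0.4982


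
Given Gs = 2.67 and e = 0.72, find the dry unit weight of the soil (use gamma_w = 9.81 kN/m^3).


Result: 15.228 kN/m^3

Derivation:
Using gamma_d = Gs * gamma_w / (1 + e)
gamma_d = 2.67 * 9.81 / (1 + 0.72)
gamma_d = 2.67 * 9.81 / 1.72
gamma_d = 15.228 kN/m^3


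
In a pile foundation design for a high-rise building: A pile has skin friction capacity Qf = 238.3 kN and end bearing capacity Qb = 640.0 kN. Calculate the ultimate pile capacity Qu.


Using Qu = Qf + Qb
Qu = 238.3 + 640.0
Qu = 878.3 kN


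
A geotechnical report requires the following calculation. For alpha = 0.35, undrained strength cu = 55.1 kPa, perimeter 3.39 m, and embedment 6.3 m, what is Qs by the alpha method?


Using Qs = alpha * cu * perimeter * L
Qs = 0.35 * 55.1 * 3.39 * 6.3
Qs = 411.87 kN


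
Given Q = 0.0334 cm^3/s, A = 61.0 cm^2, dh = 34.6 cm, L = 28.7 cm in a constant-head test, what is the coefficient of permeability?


Compute hydraulic gradient:
i = dh / L = 34.6 / 28.7 = 1.20557
Then apply Darcy's law:
k = Q / (A * i)
k = 0.0334 / (61.0 * 1.20557)
k = 0.0334 / 73.5401
k = 0.000454 cm/s


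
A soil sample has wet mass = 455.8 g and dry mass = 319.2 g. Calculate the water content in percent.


Using w = (m_wet - m_dry) / m_dry * 100
m_wet - m_dry = 455.8 - 319.2 = 136.6 g
w = 136.6 / 319.2 * 100
w = 42.79 %


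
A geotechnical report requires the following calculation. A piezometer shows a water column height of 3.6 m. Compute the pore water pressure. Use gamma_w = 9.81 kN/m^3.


Result: 35.32 kPa

Derivation:
Using u = gamma_w * h_w
u = 9.81 * 3.6
u = 35.32 kPa


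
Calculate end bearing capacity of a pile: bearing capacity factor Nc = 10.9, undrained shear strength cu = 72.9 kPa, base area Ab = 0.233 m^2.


Using Qb = Nc * cu * Ab
Qb = 10.9 * 72.9 * 0.233
Qb = 185.14 kN


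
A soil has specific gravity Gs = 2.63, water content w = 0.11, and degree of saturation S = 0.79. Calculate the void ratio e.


Result: 0.3662

Derivation:
Using the relation e = Gs * w / S
e = 2.63 * 0.11 / 0.79
e = 0.3662


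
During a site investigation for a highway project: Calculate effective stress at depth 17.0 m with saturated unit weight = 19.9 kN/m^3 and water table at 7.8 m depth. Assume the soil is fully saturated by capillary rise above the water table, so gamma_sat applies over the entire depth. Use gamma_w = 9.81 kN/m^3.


Result: 248.05 kPa

Derivation:
Total stress = gamma_sat * depth
sigma = 19.9 * 17.0 = 338.3 kPa
Pore water pressure u = gamma_w * (depth - d_wt)
u = 9.81 * (17.0 - 7.8) = 90.252 kPa
Effective stress = sigma - u
sigma' = 338.3 - 90.252 = 248.05 kPa


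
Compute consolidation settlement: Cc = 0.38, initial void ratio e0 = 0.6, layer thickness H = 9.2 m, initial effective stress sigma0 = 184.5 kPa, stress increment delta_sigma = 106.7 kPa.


Using Sc = Cc * H / (1 + e0) * log10((sigma0 + delta_sigma) / sigma0)
Stress ratio = (184.5 + 106.7) / 184.5 = 1.57832
log10(1.57832) = 0.198195
Cc * H / (1 + e0) = 0.38 * 9.2 / (1 + 0.6) = 2.185
Sc = 2.185 * 0.198195
Sc = 0.4331 m


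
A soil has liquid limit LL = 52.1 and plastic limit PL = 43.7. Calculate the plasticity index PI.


Using PI = LL - PL
PI = 52.1 - 43.7
PI = 8.4


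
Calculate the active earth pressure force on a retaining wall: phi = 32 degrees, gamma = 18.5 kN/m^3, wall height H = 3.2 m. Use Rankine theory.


Compute active earth pressure coefficient:
Ka = tan^2(45 - phi/2) = tan^2(29.0) = 0.307259
Compute active force:
Pa = 0.5 * Ka * gamma * H^2
Pa = 0.5 * 0.307259 * 18.5 * 3.2^2
Pa = 29.1 kN/m


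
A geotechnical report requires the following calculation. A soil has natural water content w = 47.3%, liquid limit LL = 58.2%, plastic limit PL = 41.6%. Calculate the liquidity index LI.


Result: 0.343

Derivation:
First compute the plasticity index:
PI = LL - PL = 58.2 - 41.6 = 16.6
Then compute the liquidity index:
LI = (w - PL) / PI
LI = (47.3 - 41.6) / 16.6
LI = 0.343


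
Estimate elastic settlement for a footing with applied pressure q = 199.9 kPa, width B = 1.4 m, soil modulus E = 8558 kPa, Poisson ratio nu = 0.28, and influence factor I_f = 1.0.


Using Se = q * B * (1 - nu^2) * I_f / E
1 - nu^2 = 1 - 0.28^2 = 0.9216
Se = 199.9 * 1.4 * 0.9216 * 1.0 / 8558
Se = 0.030138 m
Convert to mm: Se = 0.030138 * 1000 = 30.138 mm


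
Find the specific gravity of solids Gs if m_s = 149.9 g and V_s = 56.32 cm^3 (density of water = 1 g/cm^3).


Using Gs = m_s / (V_s * rho_w)
Since rho_w = 1 g/cm^3:
Gs = 149.9 / 56.32
Gs = 2.662


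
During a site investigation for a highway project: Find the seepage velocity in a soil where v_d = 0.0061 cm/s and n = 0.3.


Result: 0.02033 cm/s

Derivation:
Using v_s = v_d / n
v_s = 0.0061 / 0.3
v_s = 0.02033 cm/s


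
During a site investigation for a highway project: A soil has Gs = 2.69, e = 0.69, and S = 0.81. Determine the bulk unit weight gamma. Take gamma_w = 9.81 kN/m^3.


Using gamma = gamma_w * (Gs + S*e) / (1 + e)
Numerator: Gs + S*e = 2.69 + 0.81*0.69 = 3.2489
Denominator: 1 + e = 1 + 0.69 = 1.69
gamma = 9.81 * 3.2489 / 1.69
gamma = 18.859 kN/m^3


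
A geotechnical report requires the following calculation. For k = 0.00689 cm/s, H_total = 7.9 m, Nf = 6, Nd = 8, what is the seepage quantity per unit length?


Result: 0.0004082 m^3/s per m

Derivation:
Convert k to m/s for unit consistency with H:
k = 0.00689 cm/s = 0.00689 / 100 m/s = 6.89e-05 m/s
Using q = k * H * Nf / Nd
Nf / Nd = 6 / 8 = 0.75
q = 6.89e-05 * 7.9 * 0.75
q = 0.0004082 m^3/s per m


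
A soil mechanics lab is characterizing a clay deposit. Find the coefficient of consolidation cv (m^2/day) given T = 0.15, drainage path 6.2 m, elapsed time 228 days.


Using cv = T * H_dr^2 / t
H_dr^2 = 6.2^2 = 38.44
cv = 0.15 * 38.44 / 228
cv = 0.02529 m^2/day


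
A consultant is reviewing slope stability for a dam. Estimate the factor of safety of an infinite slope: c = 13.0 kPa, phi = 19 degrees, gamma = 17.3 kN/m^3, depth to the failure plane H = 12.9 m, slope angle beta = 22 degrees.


Using Fs = c / (gamma*H*sin(beta)*cos(beta)) + tan(phi)/tan(beta)
Cohesion contribution = 13.0 / (17.3*12.9*sin(22)*cos(22))
Cohesion contribution = 0.167713
Friction contribution = tan(19)/tan(22) = 0.852241
Fs = 0.167713 + 0.852241
Fs = 1.02


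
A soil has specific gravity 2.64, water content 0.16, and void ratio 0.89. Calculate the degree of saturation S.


Using S = Gs * w / e
S = 2.64 * 0.16 / 0.89
S = 0.4746


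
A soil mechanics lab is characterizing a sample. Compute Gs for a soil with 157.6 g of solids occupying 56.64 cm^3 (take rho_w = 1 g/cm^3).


Result: 2.782

Derivation:
Using Gs = m_s / (V_s * rho_w)
Since rho_w = 1 g/cm^3:
Gs = 157.6 / 56.64
Gs = 2.782


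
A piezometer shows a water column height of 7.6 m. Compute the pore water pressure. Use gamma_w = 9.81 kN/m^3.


Result: 74.56 kPa

Derivation:
Using u = gamma_w * h_w
u = 9.81 * 7.6
u = 74.56 kPa


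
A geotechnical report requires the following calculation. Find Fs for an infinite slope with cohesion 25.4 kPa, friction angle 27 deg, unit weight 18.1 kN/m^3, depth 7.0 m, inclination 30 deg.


Result: 1.345

Derivation:
Using Fs = c / (gamma*H*sin(beta)*cos(beta)) + tan(phi)/tan(beta)
Cohesion contribution = 25.4 / (18.1*7.0*sin(30)*cos(30))
Cohesion contribution = 0.462974
Friction contribution = tan(27)/tan(30) = 0.882524
Fs = 0.462974 + 0.882524
Fs = 1.345


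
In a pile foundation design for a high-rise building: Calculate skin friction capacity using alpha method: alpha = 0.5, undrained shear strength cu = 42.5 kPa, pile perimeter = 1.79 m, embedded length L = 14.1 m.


Using Qs = alpha * cu * perimeter * L
Qs = 0.5 * 42.5 * 1.79 * 14.1
Qs = 536.33 kN


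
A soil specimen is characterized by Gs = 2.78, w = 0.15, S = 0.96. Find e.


Using the relation e = Gs * w / S
e = 2.78 * 0.15 / 0.96
e = 0.4344


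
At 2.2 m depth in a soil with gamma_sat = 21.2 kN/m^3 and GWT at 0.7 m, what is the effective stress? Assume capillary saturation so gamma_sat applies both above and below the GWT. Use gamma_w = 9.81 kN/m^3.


Total stress = gamma_sat * depth
sigma = 21.2 * 2.2 = 46.64 kPa
Pore water pressure u = gamma_w * (depth - d_wt)
u = 9.81 * (2.2 - 0.7) = 14.715 kPa
Effective stress = sigma - u
sigma' = 46.64 - 14.715 = 31.93 kPa


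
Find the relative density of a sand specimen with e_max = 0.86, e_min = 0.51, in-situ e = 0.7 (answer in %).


Result: 45.71 %

Derivation:
Using Dr = (e_max - e) / (e_max - e_min) * 100
e_max - e = 0.86 - 0.7 = 0.16
e_max - e_min = 0.86 - 0.51 = 0.35
Dr = 0.16 / 0.35 * 100
Dr = 45.71 %


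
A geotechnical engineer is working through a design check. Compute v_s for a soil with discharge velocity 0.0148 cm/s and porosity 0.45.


Using v_s = v_d / n
v_s = 0.0148 / 0.45
v_s = 0.03289 cm/s


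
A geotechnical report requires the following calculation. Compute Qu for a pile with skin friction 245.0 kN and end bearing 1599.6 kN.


Using Qu = Qf + Qb
Qu = 245.0 + 1599.6
Qu = 1844.6 kN


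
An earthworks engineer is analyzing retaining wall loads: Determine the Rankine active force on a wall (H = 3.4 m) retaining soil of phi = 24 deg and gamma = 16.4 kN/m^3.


Compute active earth pressure coefficient:
Ka = tan^2(45 - phi/2) = tan^2(33.0) = 0.42173
Compute active force:
Pa = 0.5 * Ka * gamma * H^2
Pa = 0.5 * 0.42173 * 16.4 * 3.4^2
Pa = 39.98 kN/m


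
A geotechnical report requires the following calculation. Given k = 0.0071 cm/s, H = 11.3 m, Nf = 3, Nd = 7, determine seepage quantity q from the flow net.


Result: 0.0003438 m^3/s per m

Derivation:
Convert k to m/s for unit consistency with H:
k = 0.0071 cm/s = 0.0071 / 100 m/s = 7.1e-05 m/s
Using q = k * H * Nf / Nd
Nf / Nd = 3 / 7 = 0.4286
q = 7.1e-05 * 11.3 * 0.4286
q = 0.0003438 m^3/s per m


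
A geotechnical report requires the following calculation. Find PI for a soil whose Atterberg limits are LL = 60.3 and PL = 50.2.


Using PI = LL - PL
PI = 60.3 - 50.2
PI = 10.1


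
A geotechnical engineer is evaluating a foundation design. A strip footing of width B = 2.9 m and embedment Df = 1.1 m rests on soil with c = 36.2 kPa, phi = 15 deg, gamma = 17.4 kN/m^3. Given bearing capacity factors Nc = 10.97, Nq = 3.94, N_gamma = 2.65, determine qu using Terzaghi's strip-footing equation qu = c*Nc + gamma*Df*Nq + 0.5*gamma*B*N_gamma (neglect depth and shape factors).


Compute qu = c*Nc + gamma*Df*Nq + 0.5*gamma*B*N_gamma
Term 1: 36.2 * 10.97 = 397.114
Term 2: 17.4 * 1.1 * 3.94 = 75.4116
Term 3: 0.5 * 17.4 * 2.9 * 2.65 = 66.8595
qu = 397.114 + 75.4116 + 66.8595
qu = 539.39 kPa


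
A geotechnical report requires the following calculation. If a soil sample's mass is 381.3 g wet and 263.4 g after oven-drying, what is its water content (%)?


Using w = (m_wet - m_dry) / m_dry * 100
m_wet - m_dry = 381.3 - 263.4 = 117.9 g
w = 117.9 / 263.4 * 100
w = 44.76 %


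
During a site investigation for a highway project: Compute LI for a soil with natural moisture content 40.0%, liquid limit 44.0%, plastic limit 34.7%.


First compute the plasticity index:
PI = LL - PL = 44.0 - 34.7 = 9.3
Then compute the liquidity index:
LI = (w - PL) / PI
LI = (40.0 - 34.7) / 9.3
LI = 0.57


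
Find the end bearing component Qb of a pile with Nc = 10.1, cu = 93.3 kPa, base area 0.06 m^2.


Using Qb = Nc * cu * Ab
Qb = 10.1 * 93.3 * 0.06
Qb = 56.54 kN


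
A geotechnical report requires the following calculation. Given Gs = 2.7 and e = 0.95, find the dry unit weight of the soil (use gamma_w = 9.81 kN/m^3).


Using gamma_d = Gs * gamma_w / (1 + e)
gamma_d = 2.7 * 9.81 / (1 + 0.95)
gamma_d = 2.7 * 9.81 / 1.95
gamma_d = 13.583 kN/m^3


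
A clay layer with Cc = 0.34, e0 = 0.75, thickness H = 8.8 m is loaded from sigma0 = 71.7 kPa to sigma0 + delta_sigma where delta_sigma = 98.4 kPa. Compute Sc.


Using Sc = Cc * H / (1 + e0) * log10((sigma0 + delta_sigma) / sigma0)
Stress ratio = (71.7 + 98.4) / 71.7 = 2.37238
log10(2.37238) = 0.375185
Cc * H / (1 + e0) = 0.34 * 8.8 / (1 + 0.75) = 1.70971
Sc = 1.70971 * 0.375185
Sc = 0.6415 m


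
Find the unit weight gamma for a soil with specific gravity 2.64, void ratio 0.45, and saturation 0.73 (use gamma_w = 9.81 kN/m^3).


Result: 20.083 kN/m^3

Derivation:
Using gamma = gamma_w * (Gs + S*e) / (1 + e)
Numerator: Gs + S*e = 2.64 + 0.73*0.45 = 2.9685
Denominator: 1 + e = 1 + 0.45 = 1.45
gamma = 9.81 * 2.9685 / 1.45
gamma = 20.083 kN/m^3


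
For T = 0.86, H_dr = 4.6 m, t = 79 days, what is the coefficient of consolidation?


Using cv = T * H_dr^2 / t
H_dr^2 = 4.6^2 = 21.16
cv = 0.86 * 21.16 / 79
cv = 0.23035 m^2/day


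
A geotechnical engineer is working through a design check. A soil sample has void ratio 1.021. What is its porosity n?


Using the relation n = e / (1 + e)
n = 1.021 / (1 + 1.021)
n = 1.021 / 2.021
n = 0.5052


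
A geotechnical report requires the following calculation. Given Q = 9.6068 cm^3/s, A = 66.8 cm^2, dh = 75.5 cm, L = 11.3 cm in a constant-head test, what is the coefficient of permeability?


Compute hydraulic gradient:
i = dh / L = 75.5 / 11.3 = 6.68142
Then apply Darcy's law:
k = Q / (A * i)
k = 9.6068 / (66.8 * 6.68142)
k = 9.6068 / 446.319
k = 0.021525 cm/s


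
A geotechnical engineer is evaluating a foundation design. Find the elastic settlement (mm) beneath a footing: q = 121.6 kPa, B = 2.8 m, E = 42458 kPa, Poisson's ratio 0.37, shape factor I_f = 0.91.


Result: 6.298 mm

Derivation:
Using Se = q * B * (1 - nu^2) * I_f / E
1 - nu^2 = 1 - 0.37^2 = 0.8631
Se = 121.6 * 2.8 * 0.8631 * 0.91 / 42458
Se = 0.006298 m
Convert to mm: Se = 0.006298 * 1000 = 6.298 mm


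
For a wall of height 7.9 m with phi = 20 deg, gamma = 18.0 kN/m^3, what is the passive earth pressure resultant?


Result: 1145.63 kN/m

Derivation:
Compute passive earth pressure coefficient:
Kp = tan^2(45 + phi/2) = tan^2(55.0) = 2.039607
Compute passive force:
Pp = 0.5 * Kp * gamma * H^2
Pp = 0.5 * 2.039607 * 18.0 * 7.9^2
Pp = 1145.63 kN/m


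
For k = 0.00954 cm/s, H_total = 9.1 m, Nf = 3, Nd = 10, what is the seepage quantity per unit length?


Result: 0.0002604 m^3/s per m

Derivation:
Convert k to m/s for unit consistency with H:
k = 0.00954 cm/s = 0.00954 / 100 m/s = 9.54e-05 m/s
Using q = k * H * Nf / Nd
Nf / Nd = 3 / 10 = 0.3
q = 9.54e-05 * 9.1 * 0.3
q = 0.0002604 m^3/s per m


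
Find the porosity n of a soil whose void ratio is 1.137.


Result: 0.5321

Derivation:
Using the relation n = e / (1 + e)
n = 1.137 / (1 + 1.137)
n = 1.137 / 2.137
n = 0.5321


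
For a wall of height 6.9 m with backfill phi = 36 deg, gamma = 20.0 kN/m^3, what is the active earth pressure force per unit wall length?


Compute active earth pressure coefficient:
Ka = tan^2(45 - phi/2) = tan^2(27.0) = 0.259616
Compute active force:
Pa = 0.5 * Ka * gamma * H^2
Pa = 0.5 * 0.259616 * 20.0 * 6.9^2
Pa = 123.6 kN/m


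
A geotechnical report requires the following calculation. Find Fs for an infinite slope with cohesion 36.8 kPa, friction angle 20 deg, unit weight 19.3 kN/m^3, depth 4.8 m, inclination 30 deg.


Using Fs = c / (gamma*H*sin(beta)*cos(beta)) + tan(phi)/tan(beta)
Cohesion contribution = 36.8 / (19.3*4.8*sin(30)*cos(30))
Cohesion contribution = 0.917379
Friction contribution = tan(20)/tan(30) = 0.630415
Fs = 0.917379 + 0.630415
Fs = 1.548


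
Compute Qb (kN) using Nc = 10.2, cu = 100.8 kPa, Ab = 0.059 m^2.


Using Qb = Nc * cu * Ab
Qb = 10.2 * 100.8 * 0.059
Qb = 60.66 kN


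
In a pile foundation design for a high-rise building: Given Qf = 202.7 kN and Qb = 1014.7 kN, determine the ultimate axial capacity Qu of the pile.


Using Qu = Qf + Qb
Qu = 202.7 + 1014.7
Qu = 1217.4 kN


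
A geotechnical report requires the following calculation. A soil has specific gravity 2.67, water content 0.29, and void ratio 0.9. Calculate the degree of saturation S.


Result: 0.8603

Derivation:
Using S = Gs * w / e
S = 2.67 * 0.29 / 0.9
S = 0.8603


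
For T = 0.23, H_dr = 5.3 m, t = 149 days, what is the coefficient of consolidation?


Result: 0.04336 m^2/day

Derivation:
Using cv = T * H_dr^2 / t
H_dr^2 = 5.3^2 = 28.09
cv = 0.23 * 28.09 / 149
cv = 0.04336 m^2/day


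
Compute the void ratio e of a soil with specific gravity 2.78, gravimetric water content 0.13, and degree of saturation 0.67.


Using the relation e = Gs * w / S
e = 2.78 * 0.13 / 0.67
e = 0.5394


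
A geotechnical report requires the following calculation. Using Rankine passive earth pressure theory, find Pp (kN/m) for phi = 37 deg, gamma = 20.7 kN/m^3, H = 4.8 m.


Compute passive earth pressure coefficient:
Kp = tan^2(45 + phi/2) = tan^2(63.5) = 4.022791
Compute passive force:
Pp = 0.5 * Kp * gamma * H^2
Pp = 0.5 * 4.022791 * 20.7 * 4.8^2
Pp = 959.29 kN/m


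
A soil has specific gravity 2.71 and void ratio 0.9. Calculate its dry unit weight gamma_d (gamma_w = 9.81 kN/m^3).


Result: 13.992 kN/m^3

Derivation:
Using gamma_d = Gs * gamma_w / (1 + e)
gamma_d = 2.71 * 9.81 / (1 + 0.9)
gamma_d = 2.71 * 9.81 / 1.9
gamma_d = 13.992 kN/m^3


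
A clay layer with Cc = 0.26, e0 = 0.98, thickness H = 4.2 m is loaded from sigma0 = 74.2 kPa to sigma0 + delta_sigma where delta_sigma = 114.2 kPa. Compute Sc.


Result: 0.2232 m

Derivation:
Using Sc = Cc * H / (1 + e0) * log10((sigma0 + delta_sigma) / sigma0)
Stress ratio = (74.2 + 114.2) / 74.2 = 2.53908
log10(2.53908) = 0.404677
Cc * H / (1 + e0) = 0.26 * 4.2 / (1 + 0.98) = 0.551515
Sc = 0.551515 * 0.404677
Sc = 0.2232 m


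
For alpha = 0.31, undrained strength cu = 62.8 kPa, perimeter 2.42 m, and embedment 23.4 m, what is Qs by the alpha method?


Result: 1102.43 kN

Derivation:
Using Qs = alpha * cu * perimeter * L
Qs = 0.31 * 62.8 * 2.42 * 23.4
Qs = 1102.43 kN


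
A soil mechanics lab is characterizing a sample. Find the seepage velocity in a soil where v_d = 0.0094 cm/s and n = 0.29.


Using v_s = v_d / n
v_s = 0.0094 / 0.29
v_s = 0.03241 cm/s


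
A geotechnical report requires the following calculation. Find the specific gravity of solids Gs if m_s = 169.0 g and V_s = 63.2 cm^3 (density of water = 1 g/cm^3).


Result: 2.674

Derivation:
Using Gs = m_s / (V_s * rho_w)
Since rho_w = 1 g/cm^3:
Gs = 169.0 / 63.2
Gs = 2.674


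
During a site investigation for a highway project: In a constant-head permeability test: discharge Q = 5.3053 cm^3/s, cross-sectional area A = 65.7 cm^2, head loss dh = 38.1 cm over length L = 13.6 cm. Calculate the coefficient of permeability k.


Compute hydraulic gradient:
i = dh / L = 38.1 / 13.6 = 2.80147
Then apply Darcy's law:
k = Q / (A * i)
k = 5.3053 / (65.7 * 2.80147)
k = 5.3053 / 184.057
k = 0.028824 cm/s


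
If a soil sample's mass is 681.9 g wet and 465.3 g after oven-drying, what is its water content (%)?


Using w = (m_wet - m_dry) / m_dry * 100
m_wet - m_dry = 681.9 - 465.3 = 216.6 g
w = 216.6 / 465.3 * 100
w = 46.55 %


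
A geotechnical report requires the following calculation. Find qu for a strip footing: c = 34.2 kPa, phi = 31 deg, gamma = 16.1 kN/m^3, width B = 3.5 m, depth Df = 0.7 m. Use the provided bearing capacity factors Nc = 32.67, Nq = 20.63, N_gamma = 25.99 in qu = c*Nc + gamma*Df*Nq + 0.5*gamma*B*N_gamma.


Result: 2082.08 kPa

Derivation:
Compute qu = c*Nc + gamma*Df*Nq + 0.5*gamma*B*N_gamma
Term 1: 34.2 * 32.67 = 1117.314
Term 2: 16.1 * 0.7 * 20.63 = 232.5001
Term 3: 0.5 * 16.1 * 3.5 * 25.99 = 732.26825
qu = 1117.314 + 232.5001 + 732.26825
qu = 2082.08 kPa


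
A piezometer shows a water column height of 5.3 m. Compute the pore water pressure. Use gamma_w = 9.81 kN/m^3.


Result: 51.99 kPa

Derivation:
Using u = gamma_w * h_w
u = 9.81 * 5.3
u = 51.99 kPa


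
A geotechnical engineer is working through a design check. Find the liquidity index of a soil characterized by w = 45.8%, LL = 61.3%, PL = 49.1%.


First compute the plasticity index:
PI = LL - PL = 61.3 - 49.1 = 12.2
Then compute the liquidity index:
LI = (w - PL) / PI
LI = (45.8 - 49.1) / 12.2
LI = -0.27


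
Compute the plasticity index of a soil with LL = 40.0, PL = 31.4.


Result: 8.6

Derivation:
Using PI = LL - PL
PI = 40.0 - 31.4
PI = 8.6


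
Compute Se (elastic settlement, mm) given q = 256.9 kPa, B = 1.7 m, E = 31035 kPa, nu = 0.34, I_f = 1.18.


Using Se = q * B * (1 - nu^2) * I_f / E
1 - nu^2 = 1 - 0.34^2 = 0.8844
Se = 256.9 * 1.7 * 0.8844 * 1.18 / 31035
Se = 0.014686 m
Convert to mm: Se = 0.014686 * 1000 = 14.686 mm


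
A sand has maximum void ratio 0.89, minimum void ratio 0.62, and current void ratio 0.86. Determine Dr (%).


Using Dr = (e_max - e) / (e_max - e_min) * 100
e_max - e = 0.89 - 0.86 = 0.03
e_max - e_min = 0.89 - 0.62 = 0.27
Dr = 0.03 / 0.27 * 100
Dr = 11.11 %


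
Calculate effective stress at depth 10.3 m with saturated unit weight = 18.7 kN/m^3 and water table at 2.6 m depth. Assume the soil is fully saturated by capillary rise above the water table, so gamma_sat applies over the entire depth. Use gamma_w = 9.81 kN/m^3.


Result: 117.07 kPa

Derivation:
Total stress = gamma_sat * depth
sigma = 18.7 * 10.3 = 192.61 kPa
Pore water pressure u = gamma_w * (depth - d_wt)
u = 9.81 * (10.3 - 2.6) = 75.537 kPa
Effective stress = sigma - u
sigma' = 192.61 - 75.537 = 117.07 kPa


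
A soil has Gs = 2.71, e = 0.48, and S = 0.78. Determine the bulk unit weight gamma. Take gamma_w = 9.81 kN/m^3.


Using gamma = gamma_w * (Gs + S*e) / (1 + e)
Numerator: Gs + S*e = 2.71 + 0.78*0.48 = 3.0844
Denominator: 1 + e = 1 + 0.48 = 1.48
gamma = 9.81 * 3.0844 / 1.48
gamma = 20.445 kN/m^3


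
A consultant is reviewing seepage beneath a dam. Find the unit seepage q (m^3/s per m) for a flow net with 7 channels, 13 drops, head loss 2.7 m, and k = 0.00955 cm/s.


Result: 0.0001388 m^3/s per m

Derivation:
Convert k to m/s for unit consistency with H:
k = 0.00955 cm/s = 0.00955 / 100 m/s = 9.55e-05 m/s
Using q = k * H * Nf / Nd
Nf / Nd = 7 / 13 = 0.5385
q = 9.55e-05 * 2.7 * 0.5385
q = 0.0001388 m^3/s per m


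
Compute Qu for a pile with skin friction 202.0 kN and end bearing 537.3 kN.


Result: 739.3 kN

Derivation:
Using Qu = Qf + Qb
Qu = 202.0 + 537.3
Qu = 739.3 kN


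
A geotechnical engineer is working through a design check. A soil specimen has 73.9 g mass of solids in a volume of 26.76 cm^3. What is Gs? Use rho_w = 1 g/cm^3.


Result: 2.762

Derivation:
Using Gs = m_s / (V_s * rho_w)
Since rho_w = 1 g/cm^3:
Gs = 73.9 / 26.76
Gs = 2.762


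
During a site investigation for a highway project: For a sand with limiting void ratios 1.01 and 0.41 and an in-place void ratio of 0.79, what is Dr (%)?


Using Dr = (e_max - e) / (e_max - e_min) * 100
e_max - e = 1.01 - 0.79 = 0.22
e_max - e_min = 1.01 - 0.41 = 0.6
Dr = 0.22 / 0.6 * 100
Dr = 36.67 %


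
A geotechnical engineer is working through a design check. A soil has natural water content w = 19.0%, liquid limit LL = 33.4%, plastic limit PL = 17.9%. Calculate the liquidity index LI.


Result: 0.071

Derivation:
First compute the plasticity index:
PI = LL - PL = 33.4 - 17.9 = 15.5
Then compute the liquidity index:
LI = (w - PL) / PI
LI = (19.0 - 17.9) / 15.5
LI = 0.071


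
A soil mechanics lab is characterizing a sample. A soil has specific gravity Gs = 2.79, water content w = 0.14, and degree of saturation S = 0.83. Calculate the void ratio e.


Using the relation e = Gs * w / S
e = 2.79 * 0.14 / 0.83
e = 0.4706


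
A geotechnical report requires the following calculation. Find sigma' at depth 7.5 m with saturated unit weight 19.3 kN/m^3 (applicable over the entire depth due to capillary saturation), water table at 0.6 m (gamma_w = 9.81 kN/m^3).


Total stress = gamma_sat * depth
sigma = 19.3 * 7.5 = 144.75 kPa
Pore water pressure u = gamma_w * (depth - d_wt)
u = 9.81 * (7.5 - 0.6) = 67.689 kPa
Effective stress = sigma - u
sigma' = 144.75 - 67.689 = 77.06 kPa


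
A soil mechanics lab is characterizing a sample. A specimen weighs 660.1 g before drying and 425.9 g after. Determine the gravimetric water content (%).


Result: 54.99 %

Derivation:
Using w = (m_wet - m_dry) / m_dry * 100
m_wet - m_dry = 660.1 - 425.9 = 234.2 g
w = 234.2 / 425.9 * 100
w = 54.99 %


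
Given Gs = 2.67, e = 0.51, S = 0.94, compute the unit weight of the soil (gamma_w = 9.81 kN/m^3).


Using gamma = gamma_w * (Gs + S*e) / (1 + e)
Numerator: Gs + S*e = 2.67 + 0.94*0.51 = 3.1494
Denominator: 1 + e = 1 + 0.51 = 1.51
gamma = 9.81 * 3.1494 / 1.51
gamma = 20.461 kN/m^3


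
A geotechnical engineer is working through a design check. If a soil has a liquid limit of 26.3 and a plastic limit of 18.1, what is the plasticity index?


Using PI = LL - PL
PI = 26.3 - 18.1
PI = 8.2


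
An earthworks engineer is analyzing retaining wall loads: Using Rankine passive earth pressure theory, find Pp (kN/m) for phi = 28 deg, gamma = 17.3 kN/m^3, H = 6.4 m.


Result: 981.36 kN/m

Derivation:
Compute passive earth pressure coefficient:
Kp = tan^2(45 + phi/2) = tan^2(59.0) = 2.769826
Compute passive force:
Pp = 0.5 * Kp * gamma * H^2
Pp = 0.5 * 2.769826 * 17.3 * 6.4^2
Pp = 981.36 kN/m


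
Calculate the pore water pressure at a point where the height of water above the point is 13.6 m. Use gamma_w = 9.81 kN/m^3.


Using u = gamma_w * h_w
u = 9.81 * 13.6
u = 133.42 kPa
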